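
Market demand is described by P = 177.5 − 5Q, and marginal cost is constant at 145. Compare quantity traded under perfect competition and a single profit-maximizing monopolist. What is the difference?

Perfect competition: P = MC = 145, so 177.5 − 5Q = 145 and Q = 6.5.
The monopolist equates marginal revenue to marginal cost: 177.5 − 10Q = 145, so Q = 3.25. From demand, P = 161.25.
Change in quantity traded: 3.25 − 6.5 = −3.25.

Q falls by 3.25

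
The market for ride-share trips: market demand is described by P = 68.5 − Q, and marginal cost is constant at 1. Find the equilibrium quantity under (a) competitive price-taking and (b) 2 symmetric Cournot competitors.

Competition: Q = 67.5; Cournot: Q = 45

Perfect competition: P = MC = 1, so 68.5 − Q = 1 and Q = 67.5.
With 2 symmetric Cournot firms, each firm's FOC gives 68.5 − 3q = 1, so q = 22.5, Q = 2·22.5 = 45, and P = 23.5.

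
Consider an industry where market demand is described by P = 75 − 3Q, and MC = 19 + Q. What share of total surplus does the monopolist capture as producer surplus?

PS/TS = 0.7

A monopolist chooses Q where MR = MC. MR = 75 − 6Q; setting this equal to 19 + Q gives Q = 8 and P = 51.
CS = ½·(75 − 51)·8 = 96.
PS = P·Q − VC(Q) = 51·8 − (19·8 + ½·1·8²) = 224.
Share captured = PS/TS = 224/320 = 0.7.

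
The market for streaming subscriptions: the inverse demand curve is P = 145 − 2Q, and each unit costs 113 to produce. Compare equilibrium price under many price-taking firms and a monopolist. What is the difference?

P rises by 16

Under competition P = MC = 113, so Q = (145 − 113)/2 = 16.
Monopoly sets MR = MC: 145 − 4Q = 113 ⇒ Q = 8, P = 145 − 2·8 = 129.
Change in equilibrium price: 129 − 113 = 16.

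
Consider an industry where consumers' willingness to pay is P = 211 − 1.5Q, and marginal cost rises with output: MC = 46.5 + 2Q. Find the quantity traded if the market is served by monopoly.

Q = 32.9

A monopolist chooses Q where MR = MC. MR = 211 − 3Q; setting this equal to 46.5 + 2Q gives Q = 32.9 and P = 161.65.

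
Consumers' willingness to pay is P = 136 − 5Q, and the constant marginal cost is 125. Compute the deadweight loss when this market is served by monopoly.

Perfect competition: P = MC = 125, so 136 − 5Q = 125 and Q = 2.2.
Monopoly sets MR = MC: 136 − 10Q = 125 ⇒ Q = 1.1, P = 136 − 5·1.1 = 130.5.
DWL is the triangle between Q = 1.1 and Q = 2.2: ½·(2.2 − 1.1)·(130.5 − 125) = 3.025.

DWL = 3.025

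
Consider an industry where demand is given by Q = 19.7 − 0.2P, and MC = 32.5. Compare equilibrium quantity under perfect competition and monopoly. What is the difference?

Inverting demand: P = 98.5 − 5Q.
Competitive firms price at marginal cost: P = 32.5, giving Q = 13.2.
Monopoly sets MR = MC: 98.5 − 10Q = 32.5 ⇒ Q = 6.6, P = 98.5 − 5·6.6 = 65.5.
Change in equilibrium quantity: 6.6 − 13.2 = −6.6.

Q falls by 6.6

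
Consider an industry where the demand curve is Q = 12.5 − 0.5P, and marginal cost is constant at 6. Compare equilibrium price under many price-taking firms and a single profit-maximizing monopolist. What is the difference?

P rises by 9.5

Inverting demand: P = 25 − 2Q.
Competitive firms price at marginal cost: P = 6, giving Q = 9.5.
The monopolist equates marginal revenue to marginal cost: 25 − 4Q = 6, so Q = 4.75. From demand, P = 15.5.
Change in equilibrium price: 15.5 − 6 = 9.5.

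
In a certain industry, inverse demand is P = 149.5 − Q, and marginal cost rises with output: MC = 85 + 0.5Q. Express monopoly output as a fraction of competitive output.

A monopolist chooses Q where MR = MC. MR = 149.5 − 2Q; setting this equal to 85 + 0.5Q gives Q = 25.8 and P = 123.7.
Competitive equilibrium sets price equal to marginal cost: 149.5 − Q = 85 + 0.5Q, so Q = 43 and P = 106.5.
Ratio Q_m/Q_c = 25.8/43 = 0.6.

Q_m/Q_c = 0.6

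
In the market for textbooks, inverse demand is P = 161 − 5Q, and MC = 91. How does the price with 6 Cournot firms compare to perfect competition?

Cournot: P = 101; Competition: P = 91

Cournot with 6 identical firms: the symmetric best-response condition is 161 − 35q = 91. Each firm produces q = 2, total output Q = 12, price P = 101.
Competitive firms price at marginal cost: P = 91, giving Q = 14.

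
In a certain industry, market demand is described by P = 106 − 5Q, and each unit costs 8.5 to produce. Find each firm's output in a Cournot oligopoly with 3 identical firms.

With 3 symmetric Cournot firms, each firm's FOC gives 106 − 20q = 8.5, so q = 4.875, Q = 3·4.875 = 14.625, and P = 32.875.

q_i = 4.875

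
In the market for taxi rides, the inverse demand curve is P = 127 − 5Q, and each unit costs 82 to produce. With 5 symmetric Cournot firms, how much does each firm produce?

With 5 symmetric Cournot firms, each firm's FOC gives 127 − 30q = 82, so q = 1.5, Q = 5·1.5 = 7.5, and P = 89.5.

q_i = 1.5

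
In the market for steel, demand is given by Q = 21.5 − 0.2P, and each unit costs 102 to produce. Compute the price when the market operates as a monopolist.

P = 104.75

Inverting demand: P = 107.5 − 5Q.
The monopolist equates marginal revenue to marginal cost: 107.5 − 10Q = 102, so Q = 0.55. From demand, P = 104.75.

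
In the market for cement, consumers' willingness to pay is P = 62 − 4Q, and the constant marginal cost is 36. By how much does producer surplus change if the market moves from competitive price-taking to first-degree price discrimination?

Perfect competition: P = MC = 36, so 62 − 4Q = 36 and Q = 6.5.
PS = (36 − 36)·6.5 = 0.
With perfect price discrimination, output is the efficient level Q = 6.5 (where demand meets MC), but every buyer pays their willingness to pay: CS = 0 and PS = total surplus.
PS = ½·(62 − 36)·6.5 = 84.5.
Change in producer surplus: 84.5 − 0 = 84.5.

Producer surplus rises by 84.5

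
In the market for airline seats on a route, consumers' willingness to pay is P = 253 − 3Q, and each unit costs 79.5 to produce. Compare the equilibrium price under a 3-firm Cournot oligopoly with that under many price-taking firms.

Cournot: P = 122.875; Competition: P = 79.5

With 3 symmetric Cournot firms, each firm's FOC gives 253 − 12q = 79.5, so q = 347/24, Q = 3·347/24 = 43.375, and P = 122.875.
Perfect competition: P = MC = 79.5, so 253 − 3Q = 79.5 and Q = 347/6.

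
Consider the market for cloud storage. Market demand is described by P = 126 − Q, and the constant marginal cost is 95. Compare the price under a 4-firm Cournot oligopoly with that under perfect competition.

With 4 symmetric Cournot firms, each firm's FOC gives 126 − 5q = 95, so q = 6.2, Q = 4·6.2 = 24.8, and P = 101.2.
Perfect competition: P = MC = 95, so 126 − Q = 95 and Q = 31.

Cournot: P = 101.2; Competition: P = 95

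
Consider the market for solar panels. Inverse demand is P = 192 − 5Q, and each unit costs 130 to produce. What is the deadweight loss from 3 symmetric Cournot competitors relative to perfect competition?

Competitive firms price at marginal cost: P = 130, giving Q = 12.4.
With 3 symmetric Cournot firms, each firm's FOC gives 192 − 20q = 130, so q = 3.1, Q = 3·3.1 = 9.3, and P = 145.5.
DWL is the triangle between Q = 9.3 and Q = 12.4: ½·(12.4 − 9.3)·(145.5 − 130) = 24.025.

DWL = 24.025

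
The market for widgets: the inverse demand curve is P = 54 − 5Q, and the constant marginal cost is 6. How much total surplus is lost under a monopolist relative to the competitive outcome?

DWL = 57.6

Perfect competition: P = MC = 6, so 54 − 5Q = 6 and Q = 9.6.
The monopolist equates marginal revenue to marginal cost: 54 − 10Q = 6, so Q = 4.8. From demand, P = 30.
DWL is the triangle between Q = 4.8 and Q = 9.6: ½·(9.6 − 4.8)·(30 − 6) = 57.6.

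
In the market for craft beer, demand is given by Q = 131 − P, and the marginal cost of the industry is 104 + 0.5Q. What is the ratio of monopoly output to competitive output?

Inverting demand: P = 131 − Q.
The monopolist equates marginal revenue to marginal cost: 131 − 2Q = 104 + 0.5Q, so Q = 10.8. From demand, P = 120.2.
Competitive equilibrium sets price equal to marginal cost: 131 − Q = 104 + 0.5Q, so Q = 18 and P = 113.
Ratio Q_m/Q_c = 10.8/18 = 0.6.

Q_m/Q_c = 0.6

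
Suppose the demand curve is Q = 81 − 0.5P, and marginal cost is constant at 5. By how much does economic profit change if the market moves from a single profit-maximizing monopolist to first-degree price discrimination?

Inverting demand: P = 162 − 2Q.
Monopoly sets MR = MC: 162 − 4Q = 5 ⇒ Q = 39.25, P = 162 − 2·39.25 = 83.5.
Profit = (83.5 − 5)·39.25 = 3081.125.
Under first-degree price discrimination the firm charges each unit its demand price and produces up to where P = MC, i.e. Q = 78.5. Consumer surplus is zero; producer surplus equals total surplus.
PS equals the full surplus area, 6162.25. Profit = 6162.25 = 6162.25.
Change in economic profit: 6162.25 − 3081.125 = 3081.125.

π rises by 3081.125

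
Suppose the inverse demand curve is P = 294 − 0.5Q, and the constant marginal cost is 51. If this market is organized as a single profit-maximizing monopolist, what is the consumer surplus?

A monopolist chooses Q where MR = MC. MR = 294 − Q; setting this equal to 51 gives Q = 243 and P = 172.5.
CS = ½·(294 − 172.5)·243 = 14762.25.

CS = 14762.25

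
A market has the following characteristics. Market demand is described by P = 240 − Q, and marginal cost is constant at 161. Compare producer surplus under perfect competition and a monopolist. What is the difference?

PS rises by 1560.25

Perfect competition: P = MC = 161, so 240 − Q = 161 and Q = 79.
PS = (161 − 161)·79 = 0.
A monopolist chooses Q where MR = MC. MR = 240 − 2Q; setting this equal to 161 gives Q = 39.5 and P = 200.5.
PS = (200.5 − 161)·39.5 = 1560.25.
Change in producer surplus: 1560.25 − 0 = 1560.25.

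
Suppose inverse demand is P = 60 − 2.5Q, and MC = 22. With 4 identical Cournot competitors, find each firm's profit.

π_i = 23.104

In a 4-firm Cournot equilibrium, symmetry and the first-order condition give q = (60 − 22)/(12.5) = 3.04. So Q = 12.16 and P = 29.6.
Each firm's profit = (29.6 − 22)·3.04 = 23.104.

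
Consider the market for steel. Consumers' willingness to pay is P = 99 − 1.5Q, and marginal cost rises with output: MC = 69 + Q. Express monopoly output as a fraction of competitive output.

Monopoly sets MR = MC: 99 − 3Q = 69 + Q ⇒ Q = 7.5, P = 99 − 1.5·7.5 = 87.75.
Competitive equilibrium sets price equal to marginal cost: 99 − 1.5Q = 69 + Q, so Q = 12 and P = 81.
Ratio Q_m/Q_c = 7.5/12 = 0.625.

Q_m/Q_c = 0.625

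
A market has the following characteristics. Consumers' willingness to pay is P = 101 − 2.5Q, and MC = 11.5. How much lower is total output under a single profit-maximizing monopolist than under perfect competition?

Total output falls by 17.9

Perfect competition: P = MC = 11.5, so 101 − 2.5Q = 11.5 and Q = 35.8.
Monopoly sets MR = MC: 101 − 5Q = 11.5 ⇒ Q = 17.9, P = 101 − 2.5·17.9 = 56.25.
Change in total output: 17.9 − 35.8 = −17.9.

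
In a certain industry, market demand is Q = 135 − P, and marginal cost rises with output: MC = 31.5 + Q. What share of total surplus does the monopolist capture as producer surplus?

Inverting demand: P = 135 − Q.
Monopoly sets MR = MC: 135 − 2Q = 31.5 + Q ⇒ Q = 34.5, P = 135 − 34.5 = 100.5.
CS = ½·(135 − 100.5)·34.5 = 595.125.
PS = P·Q − VC(Q) = 100.5·34.5 − (31.5·34.5 + ½·1·34.5²) = 1785.375.
Share captured = PS/TS = 1785.375/2380.5 = 0.75.

PS/TS = 0.75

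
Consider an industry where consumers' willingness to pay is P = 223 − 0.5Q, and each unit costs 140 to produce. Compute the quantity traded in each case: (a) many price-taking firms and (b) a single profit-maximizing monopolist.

Competition: Q = 166; Monopoly: Q = 83

Under competition P = MC = 140, so Q = (223 − 140)/0.5 = 166.
A monopolist chooses Q where MR = MC. MR = 223 − Q; setting this equal to 140 gives Q = 83 and P = 181.5.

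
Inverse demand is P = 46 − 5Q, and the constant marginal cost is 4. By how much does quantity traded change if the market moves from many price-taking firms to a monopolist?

Competitive firms price at marginal cost: P = 4, giving Q = 8.4.
The monopolist equates marginal revenue to marginal cost: 46 − 10Q = 4, so Q = 4.2. From demand, P = 25.
Change in quantity traded: 4.2 − 8.4 = −4.2.

Q falls by 4.2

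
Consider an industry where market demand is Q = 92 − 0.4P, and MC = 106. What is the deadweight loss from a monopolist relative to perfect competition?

Inverting demand: P = 230 − 2.5Q.
Competitive firms price at marginal cost: P = 106, giving Q = 49.6.
The monopolist equates marginal revenue to marginal cost: 230 − 5Q = 106, so Q = 24.8. From demand, P = 168.
DWL is the triangle between Q = 24.8 and Q = 49.6: ½·(49.6 − 24.8)·(168 − 106) = 768.8.

DWL = 768.8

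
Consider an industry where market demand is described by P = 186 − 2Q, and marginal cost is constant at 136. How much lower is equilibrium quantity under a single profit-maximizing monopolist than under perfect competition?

Q falls by 12.5

Competitive firms price at marginal cost: P = 136, giving Q = 25.
Monopoly sets MR = MC: 186 − 4Q = 136 ⇒ Q = 12.5, P = 186 − 2·12.5 = 161.
Change in equilibrium quantity: 12.5 − 25 = −12.5.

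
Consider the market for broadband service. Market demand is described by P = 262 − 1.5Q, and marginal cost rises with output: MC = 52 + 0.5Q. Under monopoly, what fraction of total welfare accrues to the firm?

PS/TS = 0.7

The monopolist equates marginal revenue to marginal cost: 262 − 3Q = 52 + 0.5Q, so Q = 60. From demand, P = 172.
CS = ½·(262 − 172)·60 = 2700.
PS = P·Q − VC(Q) = 172·60 − (52·60 + ½·0.5·60²) = 6300.
Share captured = PS/TS = 6300/9000 = 0.7.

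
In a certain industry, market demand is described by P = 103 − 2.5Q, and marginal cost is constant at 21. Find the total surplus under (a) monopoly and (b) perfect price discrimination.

Monopoly: TS = 1008.6; Perfect PD: TS = 1344.8

A monopolist chooses Q where MR = MC. MR = 103 − 5Q; setting this equal to 21 gives Q = 16.4 and P = 62.
CS = ½·(103 − 62)·16.4 = 336.2; PS = (62 − 21)·16.4 = 672.4; TS = 1008.6.
With perfect price discrimination, output is the efficient level Q = 32.8 (where demand meets MC), but every buyer pays their willingness to pay: CS = 0 and PS = total surplus.
TS = 1344.8 (equal to competitive TS).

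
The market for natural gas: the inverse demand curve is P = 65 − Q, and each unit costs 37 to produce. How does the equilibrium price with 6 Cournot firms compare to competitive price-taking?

Cournot: P = 41; Competition: P = 37

In a 6-firm Cournot equilibrium, symmetry and the first-order condition give q = (65 − 37)/(7) = 4. So Q = 24 and P = 41.
Under competition P = MC = 37, so Q = (65 − 37)/1 = 28.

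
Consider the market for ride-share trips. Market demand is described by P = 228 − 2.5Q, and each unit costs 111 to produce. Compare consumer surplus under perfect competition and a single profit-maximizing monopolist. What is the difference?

CS falls by 2053.35

Competitive firms price at marginal cost: P = 111, giving Q = 46.8.
CS = ½·(228 − 111)·46.8 = 2737.8.
Monopoly sets MR = MC: 228 − 5Q = 111 ⇒ Q = 23.4, P = 228 − 2.5·23.4 = 169.5.
CS = ½·(228 − 169.5)·23.4 = 684.45.
Change in consumer surplus: 684.45 − 2737.8 = −2053.35.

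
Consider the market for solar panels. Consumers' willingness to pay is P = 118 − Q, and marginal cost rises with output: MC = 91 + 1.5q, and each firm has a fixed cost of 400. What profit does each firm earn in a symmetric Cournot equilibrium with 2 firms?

Cournot with 2 identical firms: the symmetric best-response condition is 118 − 3q = 91 + 1.5q. Each firm produces q = 6, total output Q = 12, price P = 106.
Each firm's profit = 106·6 − (91·6 + ½·1.5·6²) − 400 = −337.

π_i = −337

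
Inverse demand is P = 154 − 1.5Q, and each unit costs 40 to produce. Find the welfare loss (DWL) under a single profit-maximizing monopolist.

DWL = 1083

Perfect competition: P = MC = 40, so 154 − 1.5Q = 40 and Q = 76.
Monopoly sets MR = MC: 154 − 3Q = 40 ⇒ Q = 38, P = 154 − 1.5·38 = 97.
DWL is the triangle between Q = 38 and Q = 76: ½·(76 − 38)·(97 − 40) = 1083.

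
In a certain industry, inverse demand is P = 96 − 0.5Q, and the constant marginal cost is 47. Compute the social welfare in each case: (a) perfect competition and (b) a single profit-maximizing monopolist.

Competition: TS = 2401; Monopoly: TS = 1800.75

Competitive firms price at marginal cost: P = 47, giving Q = 98.
CS = ½·(96 − 47)·98 = 2401; PS = (47 − 47)·98 = 0; TS = 2401.
The monopolist equates marginal revenue to marginal cost: 96 − Q = 47, so Q = 49. From demand, P = 71.5.
CS = ½·(96 − 71.5)·49 = 600.25; PS = (71.5 − 47)·49 = 1200.5; TS = 1800.75.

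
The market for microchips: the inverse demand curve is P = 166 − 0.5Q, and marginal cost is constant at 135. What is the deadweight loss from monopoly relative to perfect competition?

Perfect competition: P = MC = 135, so 166 − 0.5Q = 135 and Q = 62.
Monopoly sets MR = MC: 166 − Q = 135 ⇒ Q = 31, P = 166 − 0.5·31 = 150.5.
DWL is the triangle between Q = 31 and Q = 62: ½·(62 − 31)·(150.5 − 135) = 240.25.

DWL = 240.25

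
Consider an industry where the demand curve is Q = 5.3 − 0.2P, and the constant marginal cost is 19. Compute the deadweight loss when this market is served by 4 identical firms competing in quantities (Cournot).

DWL = 0.225

Inverting demand: P = 26.5 − 5Q.
Competitive firms price at marginal cost: P = 19, giving Q = 1.5.
With 4 symmetric Cournot firms, each firm's FOC gives 26.5 − 25q = 19, so q = 0.3, Q = 4·0.3 = 1.2, and P = 20.5.
DWL is the triangle between Q = 1.2 and Q = 1.5: ½·(1.5 − 1.2)·(20.5 − 19) = 0.225.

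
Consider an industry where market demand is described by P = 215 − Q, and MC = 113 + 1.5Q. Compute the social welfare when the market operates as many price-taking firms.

TS = 2080.8

Under competition P = MC: 215 − Q = 113 + 1.5Q ⇒ Q = 40.8, P = 174.2.
CS = ½·(215 − 174.2)·40.8 = 832.32; PS = (174.2·40.8 − 113·40.8 − ½·1.5·40.8²) = 1248.48; TS = 2080.8.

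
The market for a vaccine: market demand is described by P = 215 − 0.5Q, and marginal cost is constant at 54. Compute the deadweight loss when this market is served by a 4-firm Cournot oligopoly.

Perfect competition: P = MC = 54, so 215 − 0.5Q = 54 and Q = 322.
With 4 symmetric Cournot firms, each firm's FOC gives 215 − 2.5q = 54, so q = 64.4, Q = 4·64.4 = 257.6, and P = 86.2.
DWL is the triangle between Q = 257.6 and Q = 322: ½·(322 − 257.6)·(86.2 − 54) = 1036.84.

DWL = 1036.84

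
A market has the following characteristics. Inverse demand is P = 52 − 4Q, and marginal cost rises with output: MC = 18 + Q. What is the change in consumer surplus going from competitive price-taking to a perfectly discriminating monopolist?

Consumer surplus falls by 92.48

Under competition P = MC: 52 − 4Q = 18 + Q ⇒ Q = 6.8, P = 24.8.
CS = ½·(52 − 24.8)·6.8 = 92.48.
With perfect price discrimination, output is the efficient level Q = 6.8 (where demand meets MC), but every buyer pays their willingness to pay: CS = 0 and PS = total surplus.
CS = 0.
Change in consumer surplus: 0 − 92.48 = −92.48.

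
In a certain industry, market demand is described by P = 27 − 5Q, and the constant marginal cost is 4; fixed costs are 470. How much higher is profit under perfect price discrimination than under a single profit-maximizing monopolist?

π rises by 26.45

Monopoly sets MR = MC: 27 − 10Q = 4 ⇒ Q = 2.3, P = 27 − 5·2.3 = 15.5.
Profit = (15.5 − 4)·2.3 − 470 = −443.55.
A perfectly discriminating monopolist sells every unit with P(Q) ≥ MC(Q), so output equals the competitive quantity Q = 4.6. Each buyer pays their reservation price, so CS = 0 and the firm captures all surplus.
PS equals the full surplus area, 52.9. Profit = 52.9 − 470 = −417.1.
Change in profit: −417.1 − −443.55 = 26.45.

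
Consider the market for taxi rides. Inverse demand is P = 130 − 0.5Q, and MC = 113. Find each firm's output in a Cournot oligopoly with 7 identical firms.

In a 7-firm Cournot equilibrium, symmetry and the first-order condition give q = (130 − 113)/(4) = 4.25. So Q = 29.75 and P = 115.125.

q_i = 4.25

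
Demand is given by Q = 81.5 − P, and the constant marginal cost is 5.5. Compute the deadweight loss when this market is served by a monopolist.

DWL = 722

Inverting demand: P = 81.5 − Q.
Competitive firms price at marginal cost: P = 5.5, giving Q = 76.
The monopolist equates marginal revenue to marginal cost: 81.5 − 2Q = 5.5, so Q = 38. From demand, P = 43.5.
DWL is the triangle between Q = 38 and Q = 76: ½·(76 − 38)·(43.5 − 5.5) = 722.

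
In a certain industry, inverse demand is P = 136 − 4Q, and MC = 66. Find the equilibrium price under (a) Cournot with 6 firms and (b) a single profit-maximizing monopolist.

Cournot: P = 76; Monopoly: P = 101

Cournot with 6 identical firms: the symmetric best-response condition is 136 − 28q = 66. Each firm produces q = 2.5, total output Q = 15, price P = 76.
Monopoly sets MR = MC: 136 − 8Q = 66 ⇒ Q = 8.75, P = 136 − 4·8.75 = 101.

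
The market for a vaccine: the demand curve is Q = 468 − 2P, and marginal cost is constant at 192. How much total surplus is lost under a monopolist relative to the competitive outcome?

DWL = 441

Inverting demand: P = 234 − 0.5Q.
Under competition P = MC = 192, so Q = (234 − 192)/0.5 = 84.
Monopoly sets MR = MC: 234 − Q = 192 ⇒ Q = 42, P = 234 − 0.5·42 = 213.
DWL is the triangle between Q = 42 and Q = 84: ½·(84 − 42)·(213 − 192) = 441.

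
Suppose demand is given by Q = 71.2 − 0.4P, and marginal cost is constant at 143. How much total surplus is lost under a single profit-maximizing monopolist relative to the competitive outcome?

DWL = 61.25

Inverting demand: P = 178 − 2.5Q.
Under competition P = MC = 143, so Q = (178 − 143)/2.5 = 14.
The monopolist equates marginal revenue to marginal cost: 178 − 5Q = 143, so Q = 7. From demand, P = 160.5.
DWL is the triangle between Q = 7 and Q = 14: ½·(14 − 7)·(160.5 − 143) = 61.25.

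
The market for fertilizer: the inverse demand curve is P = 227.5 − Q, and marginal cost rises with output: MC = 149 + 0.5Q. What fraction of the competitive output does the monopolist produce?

Q_m/Q_c = 0.6

Monopoly sets MR = MC: 227.5 − 2Q = 149 + 0.5Q ⇒ Q = 31.4, P = 227.5 − 31.4 = 196.1.
Competitive equilibrium sets price equal to marginal cost: 227.5 − Q = 149 + 0.5Q, so Q = 157/3 and P = 1051/6.
Ratio Q_m/Q_c = 31.4/(157/3) = 0.6.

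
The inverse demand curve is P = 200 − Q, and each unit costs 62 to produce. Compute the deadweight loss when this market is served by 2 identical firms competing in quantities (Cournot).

DWL = 1058

Under competition P = MC = 62, so Q = (200 − 62)/1 = 138.
In a 2-firm Cournot equilibrium, symmetry and the first-order condition give q = (200 − 62)/(3) = 46. So Q = 92 and P = 108.
DWL is the triangle between Q = 92 and Q = 138: ½·(138 − 92)·(108 − 62) = 1058.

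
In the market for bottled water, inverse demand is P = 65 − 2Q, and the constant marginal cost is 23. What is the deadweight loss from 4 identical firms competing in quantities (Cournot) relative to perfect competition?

Competitive firms price at marginal cost: P = 23, giving Q = 21.
With 4 symmetric Cournot firms, each firm's FOC gives 65 − 10q = 23, so q = 4.2, Q = 4·4.2 = 16.8, and P = 31.4.
DWL is the triangle between Q = 16.8 and Q = 21: ½·(21 − 16.8)·(31.4 − 23) = 17.64.

DWL = 17.64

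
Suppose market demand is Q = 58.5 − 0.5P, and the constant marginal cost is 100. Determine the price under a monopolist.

P = 108.5

Inverting demand: P = 117 − 2Q.
A monopolist chooses Q where MR = MC. MR = 117 − 4Q; setting this equal to 100 gives Q = 4.25 and P = 108.5.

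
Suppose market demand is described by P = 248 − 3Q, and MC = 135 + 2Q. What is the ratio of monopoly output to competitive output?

The monopolist equates marginal revenue to marginal cost: 248 − 6Q = 135 + 2Q, so Q = 14.125. From demand, P = 205.625.
Under competition P = MC: 248 − 3Q = 135 + 2Q ⇒ Q = 22.6, P = 180.2.
Ratio Q_m/Q_c = 14.125/22.6 = 0.625.

Q_m/Q_c = 0.625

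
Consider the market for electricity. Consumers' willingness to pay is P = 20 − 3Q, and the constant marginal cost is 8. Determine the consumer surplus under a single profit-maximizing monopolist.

The monopolist equates marginal revenue to marginal cost: 20 − 6Q = 8, so Q = 2. From demand, P = 14.
CS = ½·(20 − 14)·2 = 6.

CS = 6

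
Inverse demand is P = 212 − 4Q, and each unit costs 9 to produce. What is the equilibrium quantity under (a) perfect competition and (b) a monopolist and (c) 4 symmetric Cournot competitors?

Competition: Q = 50.75; Monopoly: Q = 25.375; Cournot: Q = 40.6

Competitive firms price at marginal cost: P = 9, giving Q = 50.75.
A monopolist chooses Q where MR = MC. MR = 212 − 8Q; setting this equal to 9 gives Q = 25.375 and P = 110.5.
Cournot with 4 identical firms: the symmetric best-response condition is 212 − 20q = 9. Each firm produces q = 10.15, total output Q = 40.6, price P = 49.6.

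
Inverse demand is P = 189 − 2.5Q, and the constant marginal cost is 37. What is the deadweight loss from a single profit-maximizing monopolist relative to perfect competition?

DWL = 1155.2

Perfect competition: P = MC = 37, so 189 − 2.5Q = 37 and Q = 60.8.
A monopolist chooses Q where MR = MC. MR = 189 − 5Q; setting this equal to 37 gives Q = 30.4 and P = 113.
DWL is the triangle between Q = 30.4 and Q = 60.8: ½·(60.8 − 30.4)·(113 − 37) = 1155.2.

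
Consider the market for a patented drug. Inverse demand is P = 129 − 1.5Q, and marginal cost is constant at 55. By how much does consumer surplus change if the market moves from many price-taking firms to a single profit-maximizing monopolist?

Under competition P = MC = 55, so Q = (129 − 55)/1.5 = 148/3.
CS = ½·(129 − 55)·148/3 = 5476/3.
A monopolist chooses Q where MR = MC. MR = 129 − 3Q; setting this equal to 55 gives Q = 74/3 and P = 92.
CS = ½·(129 − 92)·74/3 = 1369/3.
Change in consumer surplus: 1369/3 − 5476/3 = −1369.

Consumer surplus falls by 1369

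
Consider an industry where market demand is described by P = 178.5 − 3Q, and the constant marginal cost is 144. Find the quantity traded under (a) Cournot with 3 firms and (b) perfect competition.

Cournot with 3 identical firms: the symmetric best-response condition is 178.5 − 12q = 144. Each firm produces q = 2.875, total output Q = 8.625, price P = 152.625.
Under competition P = MC = 144, so Q = (178.5 − 144)/3 = 11.5.

Cournot: Q = 8.625; Competition: Q = 11.5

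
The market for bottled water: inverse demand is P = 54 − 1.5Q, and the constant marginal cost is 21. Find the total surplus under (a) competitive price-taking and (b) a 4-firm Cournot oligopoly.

Under competition P = MC = 21, so Q = (54 − 21)/1.5 = 22.
CS = ½·(54 − 21)·22 = 363; PS = (21 − 21)·22 = 0; TS = 363.
With 4 symmetric Cournot firms, each firm's FOC gives 54 − 7.5q = 21, so q = 4.4, Q = 4·4.4 = 17.6, and P = 27.6.
CS = ½·(54 − 27.6)·17.6 = 232.32; PS = (27.6 − 21)·17.6 = 116.16; TS = 348.48.

Competition: TS = 363; Cournot: TS = 348.48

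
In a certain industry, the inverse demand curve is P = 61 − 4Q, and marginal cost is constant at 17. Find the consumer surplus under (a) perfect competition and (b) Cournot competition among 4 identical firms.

Competition: CS = 242; Cournot: CS = 154.88

Perfect competition: P = MC = 17, so 61 − 4Q = 17 and Q = 11.
CS = ½·(61 − 17)·11 = 242.
Cournot with 4 identical firms: the symmetric best-response condition is 61 − 20q = 17. Each firm produces q = 2.2, total output Q = 8.8, price P = 25.8.
CS = ½·(61 − 25.8)·8.8 = 154.88.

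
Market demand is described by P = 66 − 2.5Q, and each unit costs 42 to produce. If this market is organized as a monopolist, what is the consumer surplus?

CS = 28.8

Monopoly sets MR = MC: 66 − 5Q = 42 ⇒ Q = 4.8, P = 66 − 2.5·4.8 = 54.
CS = ½·(66 − 54)·4.8 = 28.8.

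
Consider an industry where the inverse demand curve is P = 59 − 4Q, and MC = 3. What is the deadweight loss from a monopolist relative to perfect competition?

DWL = 98

Perfect competition: P = MC = 3, so 59 − 4Q = 3 and Q = 14.
Monopoly sets MR = MC: 59 − 8Q = 3 ⇒ Q = 7, P = 59 − 4·7 = 31.
DWL is the triangle between Q = 7 and Q = 14: ½·(14 − 7)·(31 − 3) = 98.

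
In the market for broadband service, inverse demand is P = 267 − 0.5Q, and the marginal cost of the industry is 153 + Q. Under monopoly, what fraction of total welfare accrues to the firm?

Monopoly sets MR = MC: 267 − Q = 153 + Q ⇒ Q = 57, P = 267 − 0.5·57 = 238.5.
CS = ½·(267 − 238.5)·57 = 812.25.
PS = P·Q − VC(Q) = 238.5·57 − (153·57 + ½·1·57²) = 3249.
Share captured = PS/TS = 3249/4061.25 = 0.8.

PS/TS = 0.8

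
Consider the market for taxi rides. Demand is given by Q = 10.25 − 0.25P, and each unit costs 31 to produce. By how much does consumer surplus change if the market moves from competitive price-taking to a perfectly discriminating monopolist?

CS falls by 12.5

Inverting demand: P = 41 − 4Q.
Under competition P = MC = 31, so Q = (41 − 31)/4 = 2.5.
CS = ½·(41 − 31)·2.5 = 12.5.
A perfectly discriminating monopolist sells every unit with P(Q) ≥ MC(Q), so output equals the competitive quantity Q = 2.5. Each buyer pays their reservation price, so CS = 0 and the firm captures all surplus.
CS = 0.
Change in consumer surplus: 0 − 12.5 = −12.5.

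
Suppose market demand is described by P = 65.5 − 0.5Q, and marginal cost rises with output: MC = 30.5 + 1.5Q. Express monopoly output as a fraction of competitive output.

The monopolist equates marginal revenue to marginal cost: 65.5 − Q = 30.5 + 1.5Q, so Q = 14. From demand, P = 58.5.
Competitive equilibrium sets price equal to marginal cost: 65.5 − 0.5Q = 30.5 + 1.5Q, so Q = 17.5 and P = 56.75.
Ratio Q_m/Q_c = 14/17.5 = 0.8.

Q_m/Q_c = 0.8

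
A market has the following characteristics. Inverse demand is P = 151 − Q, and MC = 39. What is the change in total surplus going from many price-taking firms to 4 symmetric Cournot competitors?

Under competition P = MC = 39, so Q = (151 − 39)/1 = 112.
CS = ½·(151 − 39)·112 = 6272; PS = (39 − 39)·112 = 0; TS = 6272.
With 4 symmetric Cournot firms, each firm's FOC gives 151 − 5q = 39, so q = 22.4, Q = 4·22.4 = 89.6, and P = 61.4.
CS = ½·(151 − 61.4)·89.6 = 4014.08; PS = (61.4 − 39)·89.6 = 2007.04; TS = 6021.12.
Change in total surplus: 6021.12 − 6272 = −250.88.

Total surplus falls by 250.88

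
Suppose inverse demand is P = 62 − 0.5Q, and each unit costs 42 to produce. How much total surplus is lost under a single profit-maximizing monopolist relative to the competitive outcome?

DWL = 100

Under competition P = MC = 42, so Q = (62 − 42)/0.5 = 40.
A monopolist chooses Q where MR = MC. MR = 62 − Q; setting this equal to 42 gives Q = 20 and P = 52.
DWL is the triangle between Q = 20 and Q = 40: ½·(40 − 20)·(52 − 42) = 100.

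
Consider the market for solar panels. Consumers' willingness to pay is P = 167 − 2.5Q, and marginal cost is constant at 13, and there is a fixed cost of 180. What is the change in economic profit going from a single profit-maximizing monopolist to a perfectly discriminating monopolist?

π rises by 2371.6

The monopolist equates marginal revenue to marginal cost: 167 − 5Q = 13, so Q = 30.8. From demand, P = 90.
Profit = (90 − 13)·30.8 − 180 = 2191.6.
A perfectly discriminating monopolist sells every unit with P(Q) ≥ MC(Q), so output equals the competitive quantity Q = 61.6. Each buyer pays their reservation price, so CS = 0 and the firm captures all surplus.
PS equals the full surplus area, 4743.2. Profit = 4743.2 − 180 = 4563.2.
Change in economic profit: 4563.2 − 2191.6 = 2371.6.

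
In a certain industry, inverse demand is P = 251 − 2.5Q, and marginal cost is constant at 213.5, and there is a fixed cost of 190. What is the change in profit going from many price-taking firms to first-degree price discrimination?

π rises by 281.25

Under competition P = MC = 213.5, so Q = (251 − 213.5)/2.5 = 15.
Profit = (213.5 − 213.5)·15 − 190 = −190.
With perfect price discrimination, output is the efficient level Q = 15 (where demand meets MC), but every buyer pays their willingness to pay: CS = 0 and PS = total surplus.
PS equals the full surplus area, 281.25. Profit = 281.25 − 190 = 91.25.
Change in profit: 91.25 − −190 = 281.25.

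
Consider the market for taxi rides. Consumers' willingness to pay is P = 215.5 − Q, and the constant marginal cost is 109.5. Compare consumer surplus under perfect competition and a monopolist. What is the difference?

CS falls by 4213.5

Perfect competition: P = MC = 109.5, so 215.5 − Q = 109.5 and Q = 106.
CS = ½·(215.5 − 109.5)·106 = 5618.
A monopolist chooses Q where MR = MC. MR = 215.5 − 2Q; setting this equal to 109.5 gives Q = 53 and P = 162.5.
CS = ½·(215.5 − 162.5)·53 = 1404.5.
Change in consumer surplus: 1404.5 − 5618 = −4213.5.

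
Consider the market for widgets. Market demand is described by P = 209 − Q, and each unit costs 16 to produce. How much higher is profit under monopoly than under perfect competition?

Perfect competition: P = MC = 16, so 209 − Q = 16 and Q = 193.
Profit = (16 − 16)·193 = 0.
A monopolist chooses Q where MR = MC. MR = 209 − 2Q; setting this equal to 16 gives Q = 96.5 and P = 112.5.
Profit = (112.5 − 16)·96.5 = 9312.25.
Change in profit: 9312.25 − 0 = 9312.25.

Profit rises by 9312.25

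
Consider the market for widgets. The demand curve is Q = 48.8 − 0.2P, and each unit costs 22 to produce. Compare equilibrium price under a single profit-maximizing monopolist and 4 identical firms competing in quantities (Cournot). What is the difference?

P falls by 66.6

Inverting demand: P = 244 − 5Q.
A monopolist chooses Q where MR = MC. MR = 244 − 10Q; setting this equal to 22 gives Q = 22.2 and P = 133.
With 4 symmetric Cournot firms, each firm's FOC gives 244 − 25q = 22, so q = 8.88, Q = 4·8.88 = 35.52, and P = 66.4.
Change in equilibrium price: 66.4 − 133 = −66.6.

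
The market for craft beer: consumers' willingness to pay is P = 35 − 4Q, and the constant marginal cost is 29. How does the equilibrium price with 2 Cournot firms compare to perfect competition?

Cournot: P = 31; Competition: P = 29

In a 2-firm Cournot equilibrium, symmetry and the first-order condition give q = (35 − 29)/(12) = 0.5. So Q = 1 and P = 31.
Under competition P = MC = 29, so Q = (35 − 29)/4 = 1.5.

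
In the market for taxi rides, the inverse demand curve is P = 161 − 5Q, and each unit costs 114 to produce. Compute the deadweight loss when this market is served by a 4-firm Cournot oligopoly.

DWL = 8.836

Perfect competition: P = MC = 114, so 161 − 5Q = 114 and Q = 9.4.
Cournot with 4 identical firms: the symmetric best-response condition is 161 − 25q = 114. Each firm produces q = 1.88, total output Q = 7.52, price P = 123.4.
DWL is the triangle between Q = 7.52 and Q = 9.4: ½·(9.4 − 7.52)·(123.4 − 114) = 8.836.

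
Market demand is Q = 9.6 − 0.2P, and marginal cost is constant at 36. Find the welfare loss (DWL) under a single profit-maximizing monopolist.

DWL = 3.6

Inverting demand: P = 48 − 5Q.
Under competition P = MC = 36, so Q = (48 − 36)/5 = 2.4.
A monopolist chooses Q where MR = MC. MR = 48 − 10Q; setting this equal to 36 gives Q = 1.2 and P = 42.
DWL is the triangle between Q = 1.2 and Q = 2.4: ½·(2.4 − 1.2)·(42 − 36) = 3.6.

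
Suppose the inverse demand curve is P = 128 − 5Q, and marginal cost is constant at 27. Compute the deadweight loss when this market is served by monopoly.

DWL = 255.025

Under competition P = MC = 27, so Q = (128 − 27)/5 = 20.2.
A monopolist chooses Q where MR = MC. MR = 128 − 10Q; setting this equal to 27 gives Q = 10.1 and P = 77.5.
DWL is the triangle between Q = 10.1 and Q = 20.2: ½·(20.2 − 10.1)·(77.5 − 27) = 255.025.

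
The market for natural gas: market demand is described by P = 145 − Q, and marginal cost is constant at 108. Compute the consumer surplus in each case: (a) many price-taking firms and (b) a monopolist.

Under competition P = MC = 108, so Q = (145 − 108)/1 = 37.
CS = ½·(145 − 108)·37 = 684.5.
The monopolist equates marginal revenue to marginal cost: 145 − 2Q = 108, so Q = 18.5. From demand, P = 126.5.
CS = ½·(145 − 126.5)·18.5 = 171.125.

Competition: CS = 684.5; Monopoly: CS = 171.125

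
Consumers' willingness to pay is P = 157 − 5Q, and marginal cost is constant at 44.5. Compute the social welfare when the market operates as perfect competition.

TS = 1265.625

Under competition P = MC = 44.5, so Q = (157 − 44.5)/5 = 22.5.
CS = ½·(157 − 44.5)·22.5 = 1265.625; PS = (44.5 − 44.5)·22.5 = 0; TS = 1265.625.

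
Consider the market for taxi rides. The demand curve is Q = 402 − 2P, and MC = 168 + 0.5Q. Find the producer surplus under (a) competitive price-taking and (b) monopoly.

Inverting demand: P = 201 − 0.5Q.
Competitive equilibrium sets price equal to marginal cost: 201 − 0.5Q = 168 + 0.5Q, so Q = 33 and P = 184.5.
PS = P·Q − VC(Q) = 184.5·33 − (168·33 + ½·0.5·33²) = 272.25.
Monopoly sets MR = MC: 201 − Q = 168 + 0.5Q ⇒ Q = 22, P = 201 − 0.5·22 = 190.
PS = P·Q − VC(Q) = 190·22 − (168·22 + ½·0.5·22²) = 363.

Competition: PS = 272.25; Monopoly: PS = 363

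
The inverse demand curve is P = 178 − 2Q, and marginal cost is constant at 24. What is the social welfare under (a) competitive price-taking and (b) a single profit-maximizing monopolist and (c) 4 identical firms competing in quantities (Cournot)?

Competition: TS = 5929; Monopoly: TS = 4446.75; Cournot: TS = 5691.84

Under competition P = MC = 24, so Q = (178 − 24)/2 = 77.
CS = ½·(178 − 24)·77 = 5929; PS = (24 − 24)·77 = 0; TS = 5929.
The monopolist equates marginal revenue to marginal cost: 178 − 4Q = 24, so Q = 38.5. From demand, P = 101.
CS = ½·(178 − 101)·38.5 = 1482.25; PS = (101 − 24)·38.5 = 2964.5; TS = 4446.75.
With 4 symmetric Cournot firms, each firm's FOC gives 178 − 10q = 24, so q = 15.4, Q = 4·15.4 = 61.6, and P = 54.8.
CS = ½·(178 − 54.8)·61.6 = 3794.56; PS = (54.8 − 24)·61.6 = 1897.28; TS = 5691.84.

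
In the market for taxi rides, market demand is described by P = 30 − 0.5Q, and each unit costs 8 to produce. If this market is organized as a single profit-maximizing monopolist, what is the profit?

The monopolist equates marginal revenue to marginal cost: 30 − Q = 8, so Q = 22. From demand, P = 19.
Profit = (19 − 8)·22 = 242.

Profit = 242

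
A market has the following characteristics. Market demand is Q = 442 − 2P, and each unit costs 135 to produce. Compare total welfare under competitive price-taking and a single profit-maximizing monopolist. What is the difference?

Total welfare falls by 1849

Inverting demand: P = 221 − 0.5Q.
Competitive firms price at marginal cost: P = 135, giving Q = 172.
CS = ½·(221 − 135)·172 = 7396; PS = (135 − 135)·172 = 0; TS = 7396.
A monopolist chooses Q where MR = MC. MR = 221 − Q; setting this equal to 135 gives Q = 86 and P = 178.
CS = ½·(221 − 178)·86 = 1849; PS = (178 − 135)·86 = 3698; TS = 5547.
Change in total welfare: 5547 − 7396 = −1849.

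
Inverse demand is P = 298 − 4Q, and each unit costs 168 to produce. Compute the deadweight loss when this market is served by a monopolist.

DWL = 528.125

Perfect competition: P = MC = 168, so 298 − 4Q = 168 and Q = 32.5.
Monopoly sets MR = MC: 298 − 8Q = 168 ⇒ Q = 16.25, P = 298 − 4·16.25 = 233.
DWL is the triangle between Q = 16.25 and Q = 32.5: ½·(32.5 − 16.25)·(233 − 168) = 528.125.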